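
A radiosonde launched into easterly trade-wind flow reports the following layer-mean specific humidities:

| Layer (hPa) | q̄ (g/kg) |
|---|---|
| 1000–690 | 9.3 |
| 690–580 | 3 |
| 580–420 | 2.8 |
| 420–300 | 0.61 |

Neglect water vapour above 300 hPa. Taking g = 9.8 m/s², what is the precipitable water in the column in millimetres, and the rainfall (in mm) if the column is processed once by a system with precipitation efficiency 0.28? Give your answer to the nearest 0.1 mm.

PW ≈ 38.1 mm; rainfall ≈ 10.7 mm

Precipitable water is the column-integrated vapour mass per unit area: PW = (1/g) Σ q̄ Δp, with q in kg/kg and Δp in Pa (1 kg/m² of water = 1 mm).
Layer 1000–690 hPa: Δp = 310 hPa = 31000 Pa, q̄ = 0.0093 kg/kg → 0.0093 × 31000 / 9.8 = 29.42 mm
Layer 690–580 hPa: Δp = 110 hPa = 11000 Pa, q̄ = 0.003 kg/kg → 0.003 × 11000 / 9.8 = 3.37 mm
Layer 580–420 hPa: Δp = 160 hPa = 16000 Pa, q̄ = 0.0028 kg/kg → 0.0028 × 16000 / 9.8 = 4.57 mm
Layer 420–300 hPa: Δp = 120 hPa = 12000 Pa, q̄ = 0.00061 kg/kg → 0.00061 × 12000 / 9.8 = 0.75 mm
PW = 29.42 + 3.37 + 4.57 + 0.75 = 38.11 ≈ 38.1 mm.
Rainfall = ε × PW = 0.28 × 38.1 = 10.7 mm.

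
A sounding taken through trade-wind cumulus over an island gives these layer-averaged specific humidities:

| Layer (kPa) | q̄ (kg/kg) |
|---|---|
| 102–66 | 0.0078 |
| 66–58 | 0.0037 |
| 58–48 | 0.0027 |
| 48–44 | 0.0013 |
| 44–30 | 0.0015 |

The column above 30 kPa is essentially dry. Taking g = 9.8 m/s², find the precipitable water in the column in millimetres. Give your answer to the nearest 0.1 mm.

Precipitable water is the column-integrated vapour mass per unit area: PW = (1/g) Σ q̄ Δp, with q in kg/kg and Δp in Pa (1 kg/m² of water = 1 mm).
Layer 102–66 kPa: Δp = 360 hPa = 36000 Pa, q̄ = 0.0078 kg/kg → 0.0078 × 36000 / 9.8 = 28.65 mm
Layer 66–58 kPa: Δp = 80 hPa = 8000 Pa, q̄ = 0.0037 kg/kg → 0.0037 × 8000 / 9.8 = 3.02 mm
Layer 58–48 kPa: Δp = 100 hPa = 10000 Pa, q̄ = 0.0027 kg/kg → 0.0027 × 10000 / 9.8 = 2.76 mm
Layer 48–44 kPa: Δp = 40 hPa = 4000 Pa, q̄ = 0.0013 kg/kg → 0.0013 × 4000 / 9.8 = 0.53 mm
Layer 44–30 kPa: Δp = 140 hPa = 14000 Pa, q̄ = 0.0015 kg/kg → 0.0015 × 14000 / 9.8 = 2.14 mm
PW = 28.65 + 3.02 + 2.76 + 0.53 + 2.14 = 37.10 ≈ 37.1 mm.

PW ≈ 37.1 mm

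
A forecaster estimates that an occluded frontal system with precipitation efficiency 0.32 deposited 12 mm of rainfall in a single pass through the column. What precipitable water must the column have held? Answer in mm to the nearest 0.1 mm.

PW ≈ 37.5 mm

PW = rainfall / ε = 12 / 0.32 = 37.5 mm.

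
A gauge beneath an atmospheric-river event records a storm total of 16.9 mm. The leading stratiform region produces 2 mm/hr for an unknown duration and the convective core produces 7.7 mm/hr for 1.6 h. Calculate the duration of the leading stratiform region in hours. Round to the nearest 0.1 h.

Known phases: 7.7 × 1.6 = 12.32 mm.
Remaining depth = 16.9 − 12.32 = 4.58 mm.
Duration = 4.58 / 2 = 2.3 h.

duration ≈ 2.3 h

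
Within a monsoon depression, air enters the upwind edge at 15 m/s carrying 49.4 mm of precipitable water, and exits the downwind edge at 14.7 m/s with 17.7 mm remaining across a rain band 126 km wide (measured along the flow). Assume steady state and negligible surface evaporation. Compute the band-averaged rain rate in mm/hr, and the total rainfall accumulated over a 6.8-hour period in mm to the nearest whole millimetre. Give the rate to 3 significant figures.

R ≈ 13.7 mm/hr; total ≈ 93 mm

Column moisture flux per unit crosswind length is F = V × PW.
Inflow: F_in = 15 × 49.4 = 741 mm·m/s
Outflow: F_out = 14.7 × 17.7 = 260.19 mm·m/s
Steady-state rate R = (F_in − F_out)/L = (741 − 260.19) / 126000 m = 3.816e-03 mm/s.
R = 3.816e-03 × 3600 = 13.7 mm/hr.
Over 6.8 h: total = 13.7 × 6.8 = 93.16 ≈ 93 mm.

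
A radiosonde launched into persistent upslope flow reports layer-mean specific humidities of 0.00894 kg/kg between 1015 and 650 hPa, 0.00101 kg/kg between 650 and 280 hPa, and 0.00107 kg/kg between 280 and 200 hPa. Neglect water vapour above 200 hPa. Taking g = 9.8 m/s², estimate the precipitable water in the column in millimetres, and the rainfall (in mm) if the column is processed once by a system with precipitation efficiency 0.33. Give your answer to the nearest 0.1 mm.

Precipitable water is the column-integrated vapour mass per unit area: PW = (1/g) Σ q̄ Δp, with q in kg/kg and Δp in Pa (1 kg/m² of water = 1 mm).
Layer 1015–650 hPa: Δp = 365 hPa = 36500 Pa, q̄ = 0.00894 kg/kg → 0.00894 × 36500 / 9.8 = 33.30 mm
Layer 650–280 hPa: Δp = 370 hPa = 37000 Pa, q̄ = 0.00101 kg/kg → 0.00101 × 37000 / 9.8 = 3.81 mm
Layer 280–200 hPa: Δp = 80 hPa = 8000 Pa, q̄ = 0.00107 kg/kg → 0.00107 × 8000 / 9.8 = 0.87 mm
PW = 33.30 + 3.81 + 0.87 = 37.98 ≈ 38.0 mm.
Rainfall = ε × PW = 0.33 × 38.0 = 12.5 mm.

PW ≈ 38.0 mm; rainfall ≈ 12.5 mm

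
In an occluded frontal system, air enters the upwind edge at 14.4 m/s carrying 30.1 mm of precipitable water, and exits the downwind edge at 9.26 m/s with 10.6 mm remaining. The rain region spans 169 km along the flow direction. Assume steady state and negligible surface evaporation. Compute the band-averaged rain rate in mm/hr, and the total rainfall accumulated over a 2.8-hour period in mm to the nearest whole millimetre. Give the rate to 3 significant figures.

R ≈ 7.14 mm/hr; total ≈ 20 mm

Column moisture flux per unit crosswind length is F = V × PW.
Inflow: F_in = 14.4 × 30.1 = 433.44 mm·m/s
Outflow: F_out = 9.26 × 10.6 = 98.156 mm·m/s
Steady-state rate R = (F_in − F_out)/L = (433.44 − 98.156) / 169000 m = 1.984e-03 mm/s.
R = 1.984e-03 × 3600 = 7.14 mm/hr.
Over 2.8 h: total = 7.14 × 2.8 = 19.992 ≈ 20 mm.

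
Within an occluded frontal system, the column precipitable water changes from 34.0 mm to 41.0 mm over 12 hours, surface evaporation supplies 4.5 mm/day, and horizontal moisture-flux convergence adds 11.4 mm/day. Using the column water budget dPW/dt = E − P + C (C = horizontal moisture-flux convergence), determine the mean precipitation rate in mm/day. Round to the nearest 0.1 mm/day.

P ≈ 1.9 mm/day

dPW/dt = (41.0 − 34.0) mm / (12/24 day) = +14.000 mm/day.
P = E + C − dPW/dt = 4.5 + (11.4) − (+14.000) = 1.9 mm/day.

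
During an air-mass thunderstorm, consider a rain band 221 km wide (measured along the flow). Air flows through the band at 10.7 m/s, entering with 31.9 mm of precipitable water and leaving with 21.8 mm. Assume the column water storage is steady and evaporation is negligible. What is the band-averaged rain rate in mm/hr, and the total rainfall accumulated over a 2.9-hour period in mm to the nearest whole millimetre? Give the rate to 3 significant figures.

R ≈ 1.76 mm/hr; total ≈ 5 mm

Column moisture flux per unit crosswind length is F = V × PW.
Inflow: F_in = 10.7 × 31.9 = 341.33 mm·m/s
Outflow: F_out = 10.7 × 21.8 = 233.26 mm·m/s
Steady-state rate R = (F_in − F_out)/L = (341.33 − 233.26) / 221000 m = 4.890e-04 mm/s.
R = 4.890e-04 × 3600 = 1.76 mm/hr.
Over 2.9 h: total = 1.76 × 2.9 = 5.104 ≈ 5 mm.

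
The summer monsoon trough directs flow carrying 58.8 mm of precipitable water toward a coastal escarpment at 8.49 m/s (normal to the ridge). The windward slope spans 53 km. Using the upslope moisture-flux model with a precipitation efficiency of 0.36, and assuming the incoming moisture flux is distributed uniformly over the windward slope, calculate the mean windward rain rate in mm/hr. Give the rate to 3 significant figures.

Incoming column moisture flux per unit ridge length: F = V × PW = 8.49 × 58.8 = 499.212 mm·m/s.
Spread over the 53 km slope with efficiency ε = 0.36: R = ε·F/W = 0.36 × 499.212 / 53000 m = 3.391e-03 mm/s.
R = 3.391e-03 × 3600 = 12.2 mm/hr.

R ≈ 12.2 mm/hr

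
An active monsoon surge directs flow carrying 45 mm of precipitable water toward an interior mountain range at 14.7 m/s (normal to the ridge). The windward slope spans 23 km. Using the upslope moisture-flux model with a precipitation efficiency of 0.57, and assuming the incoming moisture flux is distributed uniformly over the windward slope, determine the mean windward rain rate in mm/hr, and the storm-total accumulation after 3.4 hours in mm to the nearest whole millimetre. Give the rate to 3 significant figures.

R ≈ 59.0 mm/hr; total ≈ 201 mm

Incoming column moisture flux per unit ridge length: F = V × PW = 14.7 × 45 = 661.5 mm·m/s.
Spread over the 23 km slope with efficiency ε = 0.57: R = ε·F/W = 0.57 × 661.5 / 23000 m = 1.639e-02 mm/s.
R = 1.639e-02 × 3600 = 59.0 mm/hr.
Over 3.4 h: total = 59.0 × 3.4 = 200.6 ≈ 201 mm.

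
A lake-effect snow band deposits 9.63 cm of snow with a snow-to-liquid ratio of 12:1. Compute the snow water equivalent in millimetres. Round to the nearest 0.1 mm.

SWE ≈ 8.0 mm

SWE = snow depth / ratio = 9.63 cm / 12 = 0.803 cm = 8.0 mm.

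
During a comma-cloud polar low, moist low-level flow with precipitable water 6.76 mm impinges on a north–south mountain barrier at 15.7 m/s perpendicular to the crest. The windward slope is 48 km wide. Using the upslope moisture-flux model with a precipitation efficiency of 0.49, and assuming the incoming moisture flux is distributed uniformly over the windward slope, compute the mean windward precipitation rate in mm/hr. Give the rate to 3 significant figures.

R ≈ 3.90 mm/hr

Incoming column moisture flux per unit ridge length: F = V × PW = 15.7 × 6.76 = 106.132 mm·m/s.
Spread over the 48 km slope with efficiency ε = 0.49: R = ε·F/W = 0.49 × 106.132 / 48000 m = 1.083e-03 mm/s.
R = 1.083e-03 × 3600 = 3.90 mm/hr.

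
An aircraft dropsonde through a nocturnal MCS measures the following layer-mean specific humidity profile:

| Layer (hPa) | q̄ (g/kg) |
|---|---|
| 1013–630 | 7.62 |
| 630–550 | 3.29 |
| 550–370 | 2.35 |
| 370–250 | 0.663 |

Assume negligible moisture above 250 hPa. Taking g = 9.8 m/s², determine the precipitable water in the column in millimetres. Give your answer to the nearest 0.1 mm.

PW ≈ 37.6 mm

Precipitable water is the column-integrated vapour mass per unit area: PW = (1/g) Σ q̄ Δp, with q in kg/kg and Δp in Pa (1 kg/m² of water = 1 mm).
Layer 1013–630 hPa: Δp = 383 hPa = 38300 Pa, q̄ = 0.00762 kg/kg → 0.00762 × 38300 / 9.8 = 29.78 mm
Layer 630–550 hPa: Δp = 80 hPa = 8000 Pa, q̄ = 0.00329 kg/kg → 0.00329 × 8000 / 9.8 = 2.69 mm
Layer 550–370 hPa: Δp = 180 hPa = 18000 Pa, q̄ = 0.00235 kg/kg → 0.00235 × 18000 / 9.8 = 4.32 mm
Layer 370–250 hPa: Δp = 120 hPa = 12000 Pa, q̄ = 0.000663 kg/kg → 0.000663 × 12000 / 9.8 = 0.81 mm
PW = 29.78 + 2.69 + 4.32 + 0.81 = 37.60 ≈ 37.6 mm.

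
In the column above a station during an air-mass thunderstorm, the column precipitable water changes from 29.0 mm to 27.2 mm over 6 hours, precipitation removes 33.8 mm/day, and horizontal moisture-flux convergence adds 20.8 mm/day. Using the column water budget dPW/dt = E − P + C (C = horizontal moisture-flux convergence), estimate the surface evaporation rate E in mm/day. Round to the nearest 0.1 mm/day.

E ≈ 5.8 mm/day

dPW/dt = (27.2 − 29.0) mm / (6/24 day) = -7.200 mm/day.
E = dPW/dt + P − C = (-7.200) + 33.8 − (20.8) = 5.8 mm/day.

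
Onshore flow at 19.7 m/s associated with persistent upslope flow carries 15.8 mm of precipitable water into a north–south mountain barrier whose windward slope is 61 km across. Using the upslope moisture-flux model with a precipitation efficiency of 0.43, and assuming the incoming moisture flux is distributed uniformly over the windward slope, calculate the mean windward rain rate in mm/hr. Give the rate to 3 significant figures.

R ≈ 7.90 mm/hr

Incoming column moisture flux per unit ridge length: F = V × PW = 19.7 × 15.8 = 311.26 mm·m/s.
Spread over the 61 km slope with efficiency ε = 0.43: R = ε·F/W = 0.43 × 311.26 / 61000 m = 2.194e-03 mm/s.
R = 2.194e-03 × 3600 = 7.90 mm/hr.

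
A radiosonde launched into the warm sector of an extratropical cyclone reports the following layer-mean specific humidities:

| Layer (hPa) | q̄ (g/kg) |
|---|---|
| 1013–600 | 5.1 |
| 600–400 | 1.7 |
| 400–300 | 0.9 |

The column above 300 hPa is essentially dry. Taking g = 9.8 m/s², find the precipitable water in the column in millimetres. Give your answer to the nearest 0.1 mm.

Precipitable water is the column-integrated vapour mass per unit area: PW = (1/g) Σ q̄ Δp, with q in kg/kg and Δp in Pa (1 kg/m² of water = 1 mm).
Layer 1013–600 hPa: Δp = 413 hPa = 41300 Pa, q̄ = 0.0051 kg/kg → 0.0051 × 41300 / 9.8 = 21.49 mm
Layer 600–400 hPa: Δp = 200 hPa = 20000 Pa, q̄ = 0.0017 kg/kg → 0.0017 × 20000 / 9.8 = 3.47 mm
Layer 400–300 hPa: Δp = 100 hPa = 10000 Pa, q̄ = 0.0009 kg/kg → 0.0009 × 10000 / 9.8 = 0.92 mm
PW = 21.49 + 3.47 + 0.92 = 25.88 ≈ 25.9 mm.

PW ≈ 25.9 mm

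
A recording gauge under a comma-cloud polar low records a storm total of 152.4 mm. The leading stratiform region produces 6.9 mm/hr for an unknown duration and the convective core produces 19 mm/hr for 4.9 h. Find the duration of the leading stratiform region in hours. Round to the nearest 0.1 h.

duration ≈ 8.6 h

Known phases: 19 × 4.9 = 93.1 mm.
Remaining depth = 152.4 − 93.1 = 59.3 mm.
Duration = 59.3 / 6.9 = 8.6 h.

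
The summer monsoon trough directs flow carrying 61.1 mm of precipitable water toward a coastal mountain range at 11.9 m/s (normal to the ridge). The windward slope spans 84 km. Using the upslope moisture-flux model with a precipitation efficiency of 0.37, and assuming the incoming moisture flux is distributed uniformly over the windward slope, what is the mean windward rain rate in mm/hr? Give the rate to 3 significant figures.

R ≈ 11.5 mm/hr

Incoming column moisture flux per unit ridge length: F = V × PW = 11.9 × 61.1 = 727.09 mm·m/s.
Spread over the 84 km slope with efficiency ε = 0.37: R = ε·F/W = 0.37 × 727.09 / 84000 m = 3.203e-03 mm/s.
R = 3.203e-03 × 3600 = 11.5 mm/hr.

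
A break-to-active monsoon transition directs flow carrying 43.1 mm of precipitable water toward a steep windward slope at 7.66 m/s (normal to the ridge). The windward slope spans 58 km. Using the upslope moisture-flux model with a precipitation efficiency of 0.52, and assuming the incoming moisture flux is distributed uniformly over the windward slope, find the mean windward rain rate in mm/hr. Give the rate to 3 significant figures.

R ≈ 10.7 mm/hr

Incoming column moisture flux per unit ridge length: F = V × PW = 7.66 × 43.1 = 330.146 mm·m/s.
Spread over the 58 km slope with efficiency ε = 0.52: R = ε·F/W = 0.52 × 330.146 / 58000 m = 2.960e-03 mm/s.
R = 2.960e-03 × 3600 = 10.7 mm/hr.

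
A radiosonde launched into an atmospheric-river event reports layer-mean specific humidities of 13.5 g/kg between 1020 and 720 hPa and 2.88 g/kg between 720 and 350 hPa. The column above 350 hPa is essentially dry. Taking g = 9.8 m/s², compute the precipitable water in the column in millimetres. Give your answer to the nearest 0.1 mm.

PW ≈ 52.2 mm

Precipitable water is the column-integrated vapour mass per unit area: PW = (1/g) Σ q̄ Δp, with q in kg/kg and Δp in Pa (1 kg/m² of water = 1 mm).
Layer 1020–720 hPa: Δp = 300 hPa = 30000 Pa, q̄ = 0.0135 kg/kg → 0.0135 × 30000 / 9.8 = 41.33 mm
Layer 720–350 hPa: Δp = 370 hPa = 37000 Pa, q̄ = 0.00288 kg/kg → 0.00288 × 37000 / 9.8 = 10.87 mm
PW = 41.33 + 10.87 = 52.20 ≈ 52.2 mm.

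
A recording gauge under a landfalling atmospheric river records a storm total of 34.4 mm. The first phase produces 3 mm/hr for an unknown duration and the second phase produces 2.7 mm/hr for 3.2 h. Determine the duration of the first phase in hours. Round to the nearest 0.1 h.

Known phases: 2.7 × 3.2 = 8.64 mm.
Remaining depth = 34.4 − 8.64 = 25.76 mm.
Duration = 25.76 / 3 = 8.6 h.

duration ≈ 8.6 h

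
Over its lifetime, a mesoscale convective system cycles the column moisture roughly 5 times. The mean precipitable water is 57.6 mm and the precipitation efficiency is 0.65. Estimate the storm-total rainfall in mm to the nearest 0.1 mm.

Each cycle deposits ε × PW = 0.65 × 57.6 = 37.44 mm.
Over 5 cycles: 5 × 37.44 = 187.2 mm.

rainfall ≈ 187.2 mm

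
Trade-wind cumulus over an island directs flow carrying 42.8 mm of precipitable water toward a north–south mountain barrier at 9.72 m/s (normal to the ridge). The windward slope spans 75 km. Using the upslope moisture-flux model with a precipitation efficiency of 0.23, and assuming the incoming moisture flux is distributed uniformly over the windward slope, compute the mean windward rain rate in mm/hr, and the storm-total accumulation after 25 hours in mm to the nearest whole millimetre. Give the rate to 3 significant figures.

Incoming column moisture flux per unit ridge length: F = V × PW = 9.72 × 42.8 = 416.016 mm·m/s.
Spread over the 75 km slope with efficiency ε = 0.23: R = ε·F/W = 0.23 × 416.016 / 75000 m = 1.276e-03 mm/s.
R = 1.276e-03 × 3600 = 4.59 mm/hr.
Over 25 h: total = 4.59 × 25 = 114.75 ≈ 115 mm.

R ≈ 4.59 mm/hr; total ≈ 115 mm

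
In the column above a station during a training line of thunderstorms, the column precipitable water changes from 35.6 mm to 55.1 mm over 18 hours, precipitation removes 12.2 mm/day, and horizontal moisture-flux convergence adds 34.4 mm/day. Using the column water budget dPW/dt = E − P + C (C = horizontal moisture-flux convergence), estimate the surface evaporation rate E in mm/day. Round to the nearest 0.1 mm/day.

dPW/dt = (55.1 − 35.6) mm / (18/24 day) = +26.000 mm/day.
E = dPW/dt + P − C = (+26.000) + 12.2 − (34.4) = 3.8 mm/day.

E ≈ 3.8 mm/day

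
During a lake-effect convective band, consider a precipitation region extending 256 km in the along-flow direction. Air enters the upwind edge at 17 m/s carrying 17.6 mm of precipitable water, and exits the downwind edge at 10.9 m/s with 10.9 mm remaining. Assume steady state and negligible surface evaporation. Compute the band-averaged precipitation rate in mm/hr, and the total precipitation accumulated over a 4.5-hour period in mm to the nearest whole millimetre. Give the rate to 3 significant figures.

Column moisture flux per unit crosswind length is F = V × PW.
Inflow: F_in = 17 × 17.6 = 299.2 mm·m/s
Outflow: F_out = 10.9 × 10.9 = 118.81 mm·m/s
Steady-state rate R = (F_in − F_out)/L = (299.2 − 118.81) / 256000 m = 7.046e-04 mm/s.
R = 7.046e-04 × 3600 = 2.54 mm/hr.
Over 4.5 h: total = 2.54 × 4.5 = 11.43 ≈ 11 mm.

R ≈ 2.54 mm/hr; total ≈ 11 mm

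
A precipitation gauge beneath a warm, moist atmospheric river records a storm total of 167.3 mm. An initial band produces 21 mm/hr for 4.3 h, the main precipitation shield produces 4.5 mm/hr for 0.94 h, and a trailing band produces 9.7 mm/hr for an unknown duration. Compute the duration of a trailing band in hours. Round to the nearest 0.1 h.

duration ≈ 7.5 h

Known phases: 21 × 4.3 + 4.5 × 0.94 = 90.3 + 4.23 = 94.53 mm.
Remaining depth = 167.3 − 94.53 = 72.77 mm.
Duration = 72.77 / 9.7 = 7.5 h.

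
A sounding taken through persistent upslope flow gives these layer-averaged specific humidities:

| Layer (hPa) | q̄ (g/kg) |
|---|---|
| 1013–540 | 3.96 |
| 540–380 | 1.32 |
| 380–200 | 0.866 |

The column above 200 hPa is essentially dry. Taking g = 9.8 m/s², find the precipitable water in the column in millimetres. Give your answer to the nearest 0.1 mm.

Precipitable water is the column-integrated vapour mass per unit area: PW = (1/g) Σ q̄ Δp, with q in kg/kg and Δp in Pa (1 kg/m² of water = 1 mm).
Layer 1013–540 hPa: Δp = 473 hPa = 47300 Pa, q̄ = 0.00396 kg/kg → 0.00396 × 47300 / 9.8 = 19.11 mm
Layer 540–380 hPa: Δp = 160 hPa = 16000 Pa, q̄ = 0.00132 kg/kg → 0.00132 × 16000 / 9.8 = 2.16 mm
Layer 380–200 hPa: Δp = 180 hPa = 18000 Pa, q̄ = 0.000866 kg/kg → 0.000866 × 18000 / 9.8 = 1.59 mm
PW = 19.11 + 2.16 + 1.59 = 22.86 ≈ 22.9 mm.

PW ≈ 22.9 mm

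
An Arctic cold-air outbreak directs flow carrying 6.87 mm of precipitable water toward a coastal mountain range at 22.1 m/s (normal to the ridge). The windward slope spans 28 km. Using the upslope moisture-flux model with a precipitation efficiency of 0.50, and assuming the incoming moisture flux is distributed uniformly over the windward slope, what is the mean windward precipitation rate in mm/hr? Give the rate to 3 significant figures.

Incoming column moisture flux per unit ridge length: F = V × PW = 22.1 × 6.87 = 151.827 mm·m/s.
Spread over the 28 km slope with efficiency ε = 0.50: R = ε·F/W = 0.50 × 151.827 / 28000 m = 2.711e-03 mm/s.
R = 2.711e-03 × 3600 = 9.76 mm/hr.

R ≈ 9.76 mm/hr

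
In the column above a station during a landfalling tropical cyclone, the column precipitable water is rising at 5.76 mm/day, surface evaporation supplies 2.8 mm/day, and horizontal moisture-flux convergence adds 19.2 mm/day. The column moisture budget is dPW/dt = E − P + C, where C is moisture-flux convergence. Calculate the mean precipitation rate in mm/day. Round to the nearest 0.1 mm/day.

P ≈ 16.2 mm/day

dPW/dt = +5.76 mm/day.
P = E + C − dPW/dt = 2.8 + (19.2) − (+5.76) = 16.2 mm/day.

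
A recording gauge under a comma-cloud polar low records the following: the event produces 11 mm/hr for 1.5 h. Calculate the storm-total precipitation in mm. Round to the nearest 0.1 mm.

Total = Σ Rᵢ Δtᵢ = 11 × 1.5
      = 16.5 = 16.5 mm.

total ≈ 16.5 mm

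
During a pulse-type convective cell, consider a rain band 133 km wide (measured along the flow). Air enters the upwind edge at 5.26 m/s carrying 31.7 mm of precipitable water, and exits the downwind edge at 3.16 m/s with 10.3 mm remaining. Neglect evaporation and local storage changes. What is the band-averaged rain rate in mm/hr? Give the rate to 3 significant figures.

R ≈ 3.63 mm/hr

Column moisture flux per unit crosswind length is F = V × PW.
Inflow: F_in = 5.26 × 31.7 = 166.742 mm·m/s
Outflow: F_out = 3.16 × 10.3 = 32.548 mm·m/s
Steady-state rate R = (F_in − F_out)/L = (166.742 − 32.548) / 133000 m = 1.009e-03 mm/s.
R = 1.009e-03 × 3600 = 3.63 mm/hr.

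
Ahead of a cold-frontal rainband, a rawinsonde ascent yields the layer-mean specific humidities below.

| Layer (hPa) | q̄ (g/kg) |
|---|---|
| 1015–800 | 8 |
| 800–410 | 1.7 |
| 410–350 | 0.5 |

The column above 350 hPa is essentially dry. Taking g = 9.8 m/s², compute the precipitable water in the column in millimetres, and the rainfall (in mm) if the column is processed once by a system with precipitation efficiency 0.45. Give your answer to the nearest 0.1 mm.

PW ≈ 24.6 mm; rainfall ≈ 11.1 mm

Precipitable water is the column-integrated vapour mass per unit area: PW = (1/g) Σ q̄ Δp, with q in kg/kg and Δp in Pa (1 kg/m² of water = 1 mm).
Layer 1015–800 hPa: Δp = 215 hPa = 21500 Pa, q̄ = 0.008 kg/kg → 0.008 × 21500 / 9.8 = 17.55 mm
Layer 800–410 hPa: Δp = 390 hPa = 39000 Pa, q̄ = 0.0017 kg/kg → 0.0017 × 39000 / 9.8 = 6.77 mm
Layer 410–350 hPa: Δp = 60 hPa = 6000 Pa, q̄ = 0.0005 kg/kg → 0.0005 × 6000 / 9.8 = 0.31 mm
PW = 17.55 + 6.77 + 0.31 = 24.63 ≈ 24.6 mm.
Rainfall = ε × PW = 0.45 × 24.6 = 11.1 mm.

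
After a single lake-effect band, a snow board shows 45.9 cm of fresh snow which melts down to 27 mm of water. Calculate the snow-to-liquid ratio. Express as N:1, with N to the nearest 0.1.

ratio ≈ 17.0

Ratio = snow depth / SWE = 459 mm / 27 mm = 17.0, i.e. 17.0:1.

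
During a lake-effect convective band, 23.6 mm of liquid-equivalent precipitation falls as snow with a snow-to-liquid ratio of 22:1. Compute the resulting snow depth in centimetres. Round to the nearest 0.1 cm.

Snow depth = liquid × ratio = 23.6 mm × 22 = 519.2 mm = 51.9 cm.

snow depth ≈ 51.9 cm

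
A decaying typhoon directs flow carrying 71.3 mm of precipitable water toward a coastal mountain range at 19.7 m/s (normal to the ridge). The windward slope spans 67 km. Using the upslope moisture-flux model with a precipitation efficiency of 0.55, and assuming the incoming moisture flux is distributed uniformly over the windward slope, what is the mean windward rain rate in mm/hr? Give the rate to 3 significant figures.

Incoming column moisture flux per unit ridge length: F = V × PW = 19.7 × 71.3 = 1404.61 mm·m/s.
Spread over the 67 km slope with efficiency ε = 0.55: R = ε·F/W = 0.55 × 1404.61 / 67000 m = 1.153e-02 mm/s.
R = 1.153e-02 × 3600 = 41.5 mm/hr.

R ≈ 41.5 mm/hr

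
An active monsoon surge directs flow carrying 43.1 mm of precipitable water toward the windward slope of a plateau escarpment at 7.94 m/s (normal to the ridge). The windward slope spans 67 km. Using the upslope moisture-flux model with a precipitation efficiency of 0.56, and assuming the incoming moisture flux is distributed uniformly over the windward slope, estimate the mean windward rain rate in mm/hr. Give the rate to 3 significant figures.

R ≈ 10.3 mm/hr

Incoming column moisture flux per unit ridge length: F = V × PW = 7.94 × 43.1 = 342.214 mm·m/s.
Spread over the 67 km slope with efficiency ε = 0.56: R = ε·F/W = 0.56 × 342.214 / 67000 m = 2.860e-03 mm/s.
R = 2.860e-03 × 3600 = 10.3 mm/hr.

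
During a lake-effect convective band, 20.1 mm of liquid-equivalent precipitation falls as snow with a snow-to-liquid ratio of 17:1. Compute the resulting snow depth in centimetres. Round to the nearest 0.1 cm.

Snow depth = liquid × ratio = 20.1 mm × 17 = 341.7 mm = 34.2 cm.

snow depth ≈ 34.2 cm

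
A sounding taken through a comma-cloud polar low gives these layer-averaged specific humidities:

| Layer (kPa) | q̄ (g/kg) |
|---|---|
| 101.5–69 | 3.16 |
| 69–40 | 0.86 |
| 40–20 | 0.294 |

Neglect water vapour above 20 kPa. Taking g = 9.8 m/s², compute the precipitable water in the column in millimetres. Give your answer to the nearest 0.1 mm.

PW ≈ 13.6 mm

Precipitable water is the column-integrated vapour mass per unit area: PW = (1/g) Σ q̄ Δp, with q in kg/kg and Δp in Pa (1 kg/m² of water = 1 mm).
Layer 101.5–69 kPa: Δp = 325 hPa = 32500 Pa, q̄ = 0.00316 kg/kg → 0.00316 × 32500 / 9.8 = 10.48 mm
Layer 69–40 kPa: Δp = 290 hPa = 29000 Pa, q̄ = 0.00086 kg/kg → 0.00086 × 29000 / 9.8 = 2.54 mm
Layer 40–20 kPa: Δp = 200 hPa = 20000 Pa, q̄ = 0.000294 kg/kg → 0.000294 × 20000 / 9.8 = 0.60 mm
PW = 10.48 + 2.54 + 0.60 = 13.62 ≈ 13.6 mm.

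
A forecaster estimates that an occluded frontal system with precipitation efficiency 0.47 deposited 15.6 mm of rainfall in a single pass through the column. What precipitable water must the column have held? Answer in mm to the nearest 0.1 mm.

PW ≈ 33.2 mm

PW = rainfall / ε = 15.6 / 0.47 = 33.2 mm.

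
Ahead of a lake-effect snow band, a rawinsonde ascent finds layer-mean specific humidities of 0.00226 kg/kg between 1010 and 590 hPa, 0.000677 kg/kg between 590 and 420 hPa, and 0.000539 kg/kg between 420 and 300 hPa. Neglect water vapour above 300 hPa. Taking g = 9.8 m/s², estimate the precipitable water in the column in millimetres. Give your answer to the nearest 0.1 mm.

PW ≈ 11.5 mm

Precipitable water is the column-integrated vapour mass per unit area: PW = (1/g) Σ q̄ Δp, with q in kg/kg and Δp in Pa (1 kg/m² of water = 1 mm).
Layer 1010–590 hPa: Δp = 420 hPa = 42000 Pa, q̄ = 0.00226 kg/kg → 0.00226 × 42000 / 9.8 = 9.69 mm
Layer 590–420 hPa: Δp = 170 hPa = 17000 Pa, q̄ = 0.000677 kg/kg → 0.000677 × 17000 / 9.8 = 1.17 mm
Layer 420–300 hPa: Δp = 120 hPa = 12000 Pa, q̄ = 0.000539 kg/kg → 0.000539 × 12000 / 9.8 = 0.66 mm
PW = 9.69 + 1.17 + 0.66 = 11.52 ≈ 11.5 mm.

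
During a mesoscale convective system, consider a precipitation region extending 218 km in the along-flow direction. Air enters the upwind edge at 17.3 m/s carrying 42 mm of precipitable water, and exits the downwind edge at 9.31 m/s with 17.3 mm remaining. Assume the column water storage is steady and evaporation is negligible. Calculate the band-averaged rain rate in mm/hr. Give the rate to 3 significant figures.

R ≈ 9.34 mm/hr

Column moisture flux per unit crosswind length is F = V × PW.
Inflow: F_in = 17.3 × 42 = 726.6 mm·m/s
Outflow: F_out = 9.31 × 17.3 = 161.063 mm·m/s
Steady-state rate R = (F_in − F_out)/L = (726.6 − 161.063) / 218000 m = 2.594e-03 mm/s.
R = 2.594e-03 × 3600 = 9.34 mm/hr.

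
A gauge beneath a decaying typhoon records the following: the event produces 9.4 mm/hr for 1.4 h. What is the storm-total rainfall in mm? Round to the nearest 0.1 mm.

total ≈ 13.2 mm

Total = Σ Rᵢ Δtᵢ = 9.4 × 1.4
      = 13.16 = 13.2 mm.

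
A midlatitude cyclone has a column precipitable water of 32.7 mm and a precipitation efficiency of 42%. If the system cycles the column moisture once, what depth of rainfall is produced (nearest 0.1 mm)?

Rainfall = ε × PW = 0.42 × 32.7 = 13.7 mm.

rainfall ≈ 13.7 mm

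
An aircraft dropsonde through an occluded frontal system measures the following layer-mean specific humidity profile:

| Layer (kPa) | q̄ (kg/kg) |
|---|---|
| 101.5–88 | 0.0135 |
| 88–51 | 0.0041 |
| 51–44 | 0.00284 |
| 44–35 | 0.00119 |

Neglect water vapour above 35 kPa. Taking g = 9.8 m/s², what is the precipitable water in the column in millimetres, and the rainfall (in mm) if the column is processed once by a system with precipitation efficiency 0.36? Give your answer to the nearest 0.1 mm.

PW ≈ 37.2 mm; rainfall ≈ 13.4 mm

Precipitable water is the column-integrated vapour mass per unit area: PW = (1/g) Σ q̄ Δp, with q in kg/kg and Δp in Pa (1 kg/m² of water = 1 mm).
Layer 101.5–88 kPa: Δp = 135 hPa = 13500 Pa, q̄ = 0.0135 kg/kg → 0.0135 × 13500 / 9.8 = 18.60 mm
Layer 88–51 kPa: Δp = 370 hPa = 37000 Pa, q̄ = 0.0041 kg/kg → 0.0041 × 37000 / 9.8 = 15.48 mm
Layer 51–44 kPa: Δp = 70 hPa = 7000 Pa, q̄ = 0.00284 kg/kg → 0.00284 × 7000 / 9.8 = 2.03 mm
Layer 44–35 kPa: Δp = 90 hPa = 9000 Pa, q̄ = 0.00119 kg/kg → 0.00119 × 9000 / 9.8 = 1.09 mm
PW = 18.60 + 15.48 + 2.03 + 1.09 = 37.20 ≈ 37.2 mm.
Rainfall = ε × PW = 0.36 × 37.2 = 13.4 mm.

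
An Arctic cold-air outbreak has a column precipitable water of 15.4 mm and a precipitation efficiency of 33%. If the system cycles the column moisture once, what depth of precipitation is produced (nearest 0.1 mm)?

Precipitation = ε × PW = 0.33 × 15.4 = 5.1 mm.

precipitation ≈ 5.1 mm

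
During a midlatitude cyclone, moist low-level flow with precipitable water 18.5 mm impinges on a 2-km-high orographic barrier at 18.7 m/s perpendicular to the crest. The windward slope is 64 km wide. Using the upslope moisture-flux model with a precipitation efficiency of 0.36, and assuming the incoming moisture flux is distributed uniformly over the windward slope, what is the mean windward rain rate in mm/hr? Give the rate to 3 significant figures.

Incoming column moisture flux per unit ridge length: F = V × PW = 18.7 × 18.5 = 345.95 mm·m/s.
Spread over the 64 km slope with efficiency ε = 0.36: R = ε·F/W = 0.36 × 345.95 / 64000 m = 1.946e-03 mm/s.
R = 1.946e-03 × 3600 = 7.01 mm/hr.

R ≈ 7.01 mm/hr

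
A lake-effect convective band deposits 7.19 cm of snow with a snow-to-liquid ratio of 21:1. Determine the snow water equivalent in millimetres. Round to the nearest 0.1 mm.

SWE = snow depth / ratio = 7.19 cm / 21 = 0.342 cm = 3.4 mm.

SWE ≈ 3.4 mm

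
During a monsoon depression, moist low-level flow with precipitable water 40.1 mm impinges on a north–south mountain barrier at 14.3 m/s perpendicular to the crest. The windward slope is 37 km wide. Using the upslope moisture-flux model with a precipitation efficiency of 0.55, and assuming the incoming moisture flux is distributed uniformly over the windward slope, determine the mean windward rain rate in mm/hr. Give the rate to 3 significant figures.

Incoming column moisture flux per unit ridge length: F = V × PW = 14.3 × 40.1 = 573.43 mm·m/s.
Spread over the 37 km slope with efficiency ε = 0.55: R = ε·F/W = 0.55 × 573.43 / 37000 m = 8.524e-03 mm/s.
R = 8.524e-03 × 3600 = 30.7 mm/hr.

R ≈ 30.7 mm/hr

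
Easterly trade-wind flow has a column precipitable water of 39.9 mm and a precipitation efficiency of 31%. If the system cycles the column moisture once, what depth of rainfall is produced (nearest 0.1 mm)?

rainfall ≈ 12.4 mm

Rainfall = ε × PW = 0.31 × 39.9 = 12.4 mm.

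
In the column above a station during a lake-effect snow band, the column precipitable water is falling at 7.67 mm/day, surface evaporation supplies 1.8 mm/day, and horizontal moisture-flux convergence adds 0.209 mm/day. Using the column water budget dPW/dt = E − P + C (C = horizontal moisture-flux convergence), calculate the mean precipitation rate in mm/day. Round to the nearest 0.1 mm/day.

P ≈ 9.7 mm/day

dPW/dt = -7.67 mm/day.
P = E + C − dPW/dt = 1.8 + (0.209) − (-7.67) = 9.7 mm/day.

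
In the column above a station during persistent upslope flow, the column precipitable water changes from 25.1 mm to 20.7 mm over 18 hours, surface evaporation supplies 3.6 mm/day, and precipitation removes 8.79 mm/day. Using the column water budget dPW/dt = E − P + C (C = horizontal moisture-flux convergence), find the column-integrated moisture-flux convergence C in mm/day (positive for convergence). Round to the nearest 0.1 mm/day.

C ≈ -0.7 mm/day

dPW/dt = (20.7 − 25.1) mm / (18/24 day) = -5.867 mm/day.
C = dPW/dt − E + P = (-5.867) − 3.6 + 8.79 = -0.7 mm/day.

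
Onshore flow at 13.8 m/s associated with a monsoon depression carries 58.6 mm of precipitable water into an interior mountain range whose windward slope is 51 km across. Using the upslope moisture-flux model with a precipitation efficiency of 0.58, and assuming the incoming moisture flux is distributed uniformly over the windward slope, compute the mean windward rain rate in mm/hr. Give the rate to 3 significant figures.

Incoming column moisture flux per unit ridge length: F = V × PW = 13.8 × 58.6 = 808.68 mm·m/s.
Spread over the 51 km slope with efficiency ε = 0.58: R = ε·F/W = 0.58 × 808.68 / 51000 m = 9.197e-03 mm/s.
R = 9.197e-03 × 3600 = 33.1 mm/hr.

R ≈ 33.1 mm/hr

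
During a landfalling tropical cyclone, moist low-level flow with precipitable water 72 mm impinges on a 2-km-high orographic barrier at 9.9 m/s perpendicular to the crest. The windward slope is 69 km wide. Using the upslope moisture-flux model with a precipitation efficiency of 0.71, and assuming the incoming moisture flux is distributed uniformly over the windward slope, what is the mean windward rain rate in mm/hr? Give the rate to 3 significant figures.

R ≈ 26.4 mm/hr

Incoming column moisture flux per unit ridge length: F = V × PW = 9.9 × 72 = 712.8 mm·m/s.
Spread over the 69 km slope with efficiency ε = 0.71: R = ε·F/W = 0.71 × 712.8 / 69000 m = 7.335e-03 mm/s.
R = 7.335e-03 × 3600 = 26.4 mm/hr.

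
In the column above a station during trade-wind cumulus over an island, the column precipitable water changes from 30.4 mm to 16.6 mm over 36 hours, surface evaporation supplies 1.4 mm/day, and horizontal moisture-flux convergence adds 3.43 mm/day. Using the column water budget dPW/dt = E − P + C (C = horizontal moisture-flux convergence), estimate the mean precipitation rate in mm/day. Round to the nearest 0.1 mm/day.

P ≈ 14.0 mm/day

dPW/dt = (16.6 − 30.4) mm / (36/24 day) = -9.200 mm/day.
P = E + C − dPW/dt = 1.4 + (3.43) − (-9.200) = 14.0 mm/day.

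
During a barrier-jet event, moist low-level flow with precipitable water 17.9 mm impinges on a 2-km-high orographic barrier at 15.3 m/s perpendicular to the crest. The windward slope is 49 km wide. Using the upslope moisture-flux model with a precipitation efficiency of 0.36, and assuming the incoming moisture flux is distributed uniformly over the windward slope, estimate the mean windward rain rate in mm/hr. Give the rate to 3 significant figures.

Incoming column moisture flux per unit ridge length: F = V × PW = 15.3 × 17.9 = 273.87 mm·m/s.
Spread over the 49 km slope with efficiency ε = 0.36: R = ε·F/W = 0.36 × 273.87 / 49000 m = 2.012e-03 mm/s.
R = 2.012e-03 × 3600 = 7.24 mm/hr.

R ≈ 7.24 mm/hr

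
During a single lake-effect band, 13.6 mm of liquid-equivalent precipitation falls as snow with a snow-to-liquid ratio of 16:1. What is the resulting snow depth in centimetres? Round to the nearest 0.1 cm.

snow depth ≈ 21.8 cm

Snow depth = liquid × ratio = 13.6 mm × 16 = 217.6 mm = 21.8 cm.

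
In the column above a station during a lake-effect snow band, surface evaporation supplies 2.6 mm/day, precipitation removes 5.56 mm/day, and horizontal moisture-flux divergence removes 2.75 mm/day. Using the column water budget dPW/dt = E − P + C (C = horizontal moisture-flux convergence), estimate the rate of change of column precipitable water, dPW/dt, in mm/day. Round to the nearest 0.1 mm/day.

dPW/dt = E − P + C = 2.6 − 5.56 + (-2.75) = -5.7 mm/day.

dPW/dt ≈ -5.7 mm/day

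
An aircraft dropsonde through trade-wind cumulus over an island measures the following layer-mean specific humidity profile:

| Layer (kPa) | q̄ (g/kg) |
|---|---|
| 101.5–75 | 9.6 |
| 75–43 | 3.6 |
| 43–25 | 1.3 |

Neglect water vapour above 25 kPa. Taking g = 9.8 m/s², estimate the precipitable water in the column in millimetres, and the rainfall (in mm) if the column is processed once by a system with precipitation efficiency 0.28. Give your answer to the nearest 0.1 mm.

PW ≈ 40.1 mm; rainfall ≈ 11.2 mm

Precipitable water is the column-integrated vapour mass per unit area: PW = (1/g) Σ q̄ Δp, with q in kg/kg and Δp in Pa (1 kg/m² of water = 1 mm).
Layer 101.5–75 kPa: Δp = 265 hPa = 26500 Pa, q̄ = 0.0096 kg/kg → 0.0096 × 26500 / 9.8 = 25.96 mm
Layer 75–43 kPa: Δp = 320 hPa = 32000 Pa, q̄ = 0.0036 kg/kg → 0.0036 × 32000 / 9.8 = 11.76 mm
Layer 43–25 kPa: Δp = 180 hPa = 18000 Pa, q̄ = 0.0013 kg/kg → 0.0013 × 18000 / 9.8 = 2.39 mm
PW = 25.96 + 11.76 + 2.39 = 40.11 ≈ 40.1 mm.
Rainfall = ε × PW = 0.28 × 40.1 = 11.2 mm.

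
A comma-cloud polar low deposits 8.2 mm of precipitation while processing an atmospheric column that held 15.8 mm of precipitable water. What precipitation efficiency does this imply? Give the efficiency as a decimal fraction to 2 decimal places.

ε ≈ 0.52

ε = precipitation / PW = 8.2 / 15.8 = 0.52.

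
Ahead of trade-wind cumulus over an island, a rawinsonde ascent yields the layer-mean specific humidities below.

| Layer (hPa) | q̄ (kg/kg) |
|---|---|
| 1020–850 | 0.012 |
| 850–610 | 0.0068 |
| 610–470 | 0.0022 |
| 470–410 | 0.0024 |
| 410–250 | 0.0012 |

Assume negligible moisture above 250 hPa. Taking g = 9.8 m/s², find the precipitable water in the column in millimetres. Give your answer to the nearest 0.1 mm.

Precipitable water is the column-integrated vapour mass per unit area: PW = (1/g) Σ q̄ Δp, with q in kg/kg and Δp in Pa (1 kg/m² of water = 1 mm).
Layer 1020–850 hPa: Δp = 170 hPa = 17000 Pa, q̄ = 0.012 kg/kg → 0.012 × 17000 / 9.8 = 20.82 mm
Layer 850–610 hPa: Δp = 240 hPa = 24000 Pa, q̄ = 0.0068 kg/kg → 0.0068 × 24000 / 9.8 = 16.65 mm
Layer 610–470 hPa: Δp = 140 hPa = 14000 Pa, q̄ = 0.0022 kg/kg → 0.0022 × 14000 / 9.8 = 3.14 mm
Layer 470–410 hPa: Δp = 60 hPa = 6000 Pa, q̄ = 0.0024 kg/kg → 0.0024 × 6000 / 9.8 = 1.47 mm
Layer 410–250 hPa: Δp = 160 hPa = 16000 Pa, q̄ = 0.0012 kg/kg → 0.0012 × 16000 / 9.8 = 1.96 mm
PW = 20.82 + 16.65 + 3.14 + 1.47 + 1.96 = 44.04 ≈ 44.0 mm.

PW ≈ 44.0 mm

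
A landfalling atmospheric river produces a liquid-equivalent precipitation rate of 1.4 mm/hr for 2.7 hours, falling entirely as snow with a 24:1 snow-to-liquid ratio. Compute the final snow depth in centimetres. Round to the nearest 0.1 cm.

Liquid-equivalent depth = 1.4 × 2.7 = 3.78 mm.
Snow depth = 3.78 mm × 24 = 90.72 mm = 9.1 cm.

snow depth ≈ 9.1 cm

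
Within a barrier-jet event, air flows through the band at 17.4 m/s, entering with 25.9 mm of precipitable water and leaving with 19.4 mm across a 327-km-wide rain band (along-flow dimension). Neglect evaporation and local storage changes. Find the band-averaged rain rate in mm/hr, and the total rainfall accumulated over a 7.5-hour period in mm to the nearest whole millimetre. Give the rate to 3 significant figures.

R ≈ 1.25 mm/hr; total ≈ 9 mm

Column moisture flux per unit crosswind length is F = V × PW.
Inflow: F_in = 17.4 × 25.9 = 450.66 mm·m/s
Outflow: F_out = 17.4 × 19.4 = 337.56 mm·m/s
Steady-state rate R = (F_in − F_out)/L = (450.66 − 337.56) / 327000 m = 3.459e-04 mm/s.
R = 3.459e-04 × 3600 = 1.25 mm/hr.
Over 7.5 h: total = 1.25 × 7.5 = 9.375 ≈ 9 mm.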